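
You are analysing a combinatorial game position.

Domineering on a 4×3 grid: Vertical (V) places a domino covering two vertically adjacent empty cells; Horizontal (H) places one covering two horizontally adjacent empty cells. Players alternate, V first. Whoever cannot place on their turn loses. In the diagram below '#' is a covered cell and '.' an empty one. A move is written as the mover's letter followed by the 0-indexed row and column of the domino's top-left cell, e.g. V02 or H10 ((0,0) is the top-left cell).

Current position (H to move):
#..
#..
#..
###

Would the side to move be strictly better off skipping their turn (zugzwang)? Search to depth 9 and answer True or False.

zugzwang(#../#../#../###, H) = False

p1 H@[#../#../#../###]: H01[###/#../#../###]-1 H11[#../###/#../###]+1* H21[#../#../###/###]-1
p2 V@[#../###/#../###] terminal -1; root [#../#../#../###] d9
if H skipped the turn, V would face:
~ p1 V@[#../#../#../###]: V01[##./##./#../###]+1* V02[#.#/#.#/#../###]+1 V11[#../##./##./###]+1 V12[#../#.#/#.#/###]+1
~ p2 H@[##./##./#../###]: H21[##./##./###/###]-1*
~ p3 V@[##./##./###/###]: V02[###/###/###/###]+1*
~ p4 H@[###/###/###/###] terminal -1; root [#../#../#../###] d9
compare (H): move=+1 vs pass=-1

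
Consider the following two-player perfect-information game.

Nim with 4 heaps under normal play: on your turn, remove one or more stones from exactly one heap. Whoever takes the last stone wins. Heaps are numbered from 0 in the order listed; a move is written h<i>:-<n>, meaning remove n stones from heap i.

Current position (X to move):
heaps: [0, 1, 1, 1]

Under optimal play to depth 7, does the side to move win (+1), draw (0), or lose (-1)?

[(0,1,1,1)] X move#1: h1:-1:+1/(0,0,1,1)*, h2:-1:+1/(0,1,0,1), h3:-1:+1/(0,1,1,0)
[(0,0,1,1)] O move#2: h2:-1:-1/(0,0,0,1)*, h3:-1:-1/(0,0,1,0)
[(0,0,0,1)] X move#3: h3:-1:+1/(0,0,0,0)*
[(0,0,0,0)] end (terminal -1, O#4); searched (0,1,1,1) to 7

value((0,1,1,1), X) = +1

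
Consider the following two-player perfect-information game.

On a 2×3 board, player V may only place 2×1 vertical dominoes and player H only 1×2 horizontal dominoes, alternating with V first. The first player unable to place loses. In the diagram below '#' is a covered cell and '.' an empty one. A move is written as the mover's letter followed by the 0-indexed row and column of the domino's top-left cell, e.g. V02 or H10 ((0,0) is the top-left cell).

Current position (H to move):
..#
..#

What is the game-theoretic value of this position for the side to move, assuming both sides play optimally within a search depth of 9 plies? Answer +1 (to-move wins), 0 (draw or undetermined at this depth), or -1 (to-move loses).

value(..#/..#, H) = +1

p1 H@[..#/..#]: H00[###/..#]+1* H10[..#/###]+1
p2 V@[###/..#] terminal -1; root [..#/..#] d9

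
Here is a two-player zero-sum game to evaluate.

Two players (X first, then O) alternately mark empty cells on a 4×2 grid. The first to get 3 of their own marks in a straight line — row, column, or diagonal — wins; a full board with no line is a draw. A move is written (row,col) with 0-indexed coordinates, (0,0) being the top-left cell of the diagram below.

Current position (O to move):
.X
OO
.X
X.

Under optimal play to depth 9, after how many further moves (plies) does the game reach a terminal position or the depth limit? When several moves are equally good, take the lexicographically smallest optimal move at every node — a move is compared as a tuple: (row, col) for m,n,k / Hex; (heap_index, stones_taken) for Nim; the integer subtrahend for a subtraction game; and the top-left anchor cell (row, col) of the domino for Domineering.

[.X/OO/.X/X.] O move#1: (0,0):+0/OX/OO/.X/X.*, (2,0):+0/.X/OO/OX/X., (3,1):+0/.X/OO/.X/XO
[OX/OO/.X/X.] X move#2: (2,0):+0/OX/OO/XX/X.*, (3,1):-1/OX/OO/.X/XX
[OX/OO/XX/X.] O move#3: (3,1):+0/OX/OO/XX/XO*
[OX/OO/XX/XO] end (terminal +0, X#4); searched .X/OO/.X/X. to 9

PV length from [.X/OO/.X/X.]: 3 plies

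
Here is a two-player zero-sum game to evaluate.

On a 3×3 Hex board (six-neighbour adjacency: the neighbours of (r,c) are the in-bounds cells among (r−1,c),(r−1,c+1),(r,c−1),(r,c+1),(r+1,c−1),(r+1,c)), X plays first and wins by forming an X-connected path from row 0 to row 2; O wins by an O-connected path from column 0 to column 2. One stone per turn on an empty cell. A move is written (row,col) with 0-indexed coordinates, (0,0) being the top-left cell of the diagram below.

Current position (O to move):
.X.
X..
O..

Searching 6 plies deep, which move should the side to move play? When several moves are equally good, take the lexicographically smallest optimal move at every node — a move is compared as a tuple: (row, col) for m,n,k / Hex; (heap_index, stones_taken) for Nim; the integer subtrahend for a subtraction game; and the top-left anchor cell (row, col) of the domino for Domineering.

O's best at [.X./X../O..]: (0,2)

[.X./X../O..] O move#1: (0,0):-1/OX./X../O.., (0,2):+1/.XO/X../O..*, (1,1):+1/.X./XO./O.., (1,2):+1/.X./X.O/O.., (2,1):+1/.X./X../OO., (2,2):+1/.X./X../O.O
[.XO/X../O..] X move#2: (0,0):-1/XXO/X../O..*, (1,1):-1/.XO/XX./O.., (1,2):-1/.XO/X.X/O.., (2,1):-1/.XO/X../OX., (2,2):-1/.XO/X../O.X
[XXO/X../O..] O move#3: (1,1):+1/XXO/XO./O..*, (1,2):+1/XXO/X.O/O.., (2,1):+1/XXO/X../OO., (2,2):+1/XXO/X../O.O
[XXO/XO./O..] end (terminal -1, X#4); searched .X./X../O.. to 6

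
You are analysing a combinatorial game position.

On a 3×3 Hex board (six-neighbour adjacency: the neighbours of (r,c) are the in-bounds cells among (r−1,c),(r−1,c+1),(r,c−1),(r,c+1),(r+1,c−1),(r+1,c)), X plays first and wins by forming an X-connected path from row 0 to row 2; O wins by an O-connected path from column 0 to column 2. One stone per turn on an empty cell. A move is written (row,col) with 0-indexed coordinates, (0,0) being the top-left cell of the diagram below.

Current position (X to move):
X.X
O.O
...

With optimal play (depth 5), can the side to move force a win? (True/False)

X winning at [X.X/O.O/...]: True

ply 1, X at X.X/O.O/... | (0,1)=-1→XXX/O.O/...; (1,1)=+1→X.X/OXO/...*; (2,0)=-1→X.X/O.O/X..; (2,1)=-1→X.X/O.O/.X.; (2,2)=-1→X.X/O.O/..X
ply 2, O at X.X/OXO/... | (0,1)=-1→XOX/OXO/...*; (2,0)=-1→X.X/OXO/O..; (2,1)=-1→X.X/OXO/.O.; (2,2)=-1→X.X/OXO/..O
ply 3, X at XOX/OXO/... | (2,0)=+1→XOX/OXO/X..*; (2,1)=+1→XOX/OXO/.X.; (2,2)=+1→XOX/OXO/..X
ply 4: XOX/OXO/X.. is terminal -1 (O); from X.X/O.O/... depth 5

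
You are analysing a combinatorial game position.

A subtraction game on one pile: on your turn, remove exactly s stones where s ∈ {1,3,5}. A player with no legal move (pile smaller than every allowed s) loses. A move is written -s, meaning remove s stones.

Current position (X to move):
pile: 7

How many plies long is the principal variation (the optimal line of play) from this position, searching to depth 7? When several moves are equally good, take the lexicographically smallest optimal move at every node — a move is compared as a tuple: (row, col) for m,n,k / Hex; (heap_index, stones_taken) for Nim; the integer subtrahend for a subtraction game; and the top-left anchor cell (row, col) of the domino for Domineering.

PV length from [7]: 7 plies

ply 1, X at 7 | -1=+1→6*; -3=+1→4; -5=+1→2
ply 2, O at 6 | -1=-1→5*; -3=-1→3; -5=-1→1
ply 3, X at 5 | -1=+1→4*; -3=+1→2; -5=+1→0
ply 4, O at 4 | -1=-1→3*; -3=-1→1
ply 5, X at 3 | -1=+1→2*; -3=+1→0
ply 6, O at 2 | -1=-1→1*
ply 7, X at 1 | -1=+1→0*
ply 8: 0 is terminal -1 (O); from 7 depth 7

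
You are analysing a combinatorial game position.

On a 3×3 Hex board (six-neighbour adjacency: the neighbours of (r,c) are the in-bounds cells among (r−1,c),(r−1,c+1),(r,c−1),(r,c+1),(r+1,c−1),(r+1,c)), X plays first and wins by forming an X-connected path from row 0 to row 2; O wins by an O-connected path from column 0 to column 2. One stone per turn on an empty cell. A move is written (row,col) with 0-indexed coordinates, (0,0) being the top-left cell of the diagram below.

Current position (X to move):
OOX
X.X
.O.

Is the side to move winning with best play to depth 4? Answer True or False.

[OOX/X.X/.O.] X move#1: (1,1):+1/OOX/XXX/.O.*, (2,0):+1/OOX/X.X/XO., (2,2):+1/OOX/X.X/.OX
[OOX/XXX/.O.] O move#2: (2,0):-1/OOX/XXX/OO.*, (2,2):-1/OOX/XXX/.OO
[OOX/XXX/OO.] X move#3: (2,2):+1/OOX/XXX/OOX*
[OOX/XXX/OOX] end (terminal -1, O#4); searched OOX/X.X/.O. to 4

X winning at [OOX/X.X/.O.]: True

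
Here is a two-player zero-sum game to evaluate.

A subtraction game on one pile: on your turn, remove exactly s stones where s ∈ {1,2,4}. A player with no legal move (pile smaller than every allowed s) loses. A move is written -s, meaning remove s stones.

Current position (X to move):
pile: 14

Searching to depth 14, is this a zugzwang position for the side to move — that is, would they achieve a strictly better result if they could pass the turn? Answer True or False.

zugzwang(14, X) = False

p1 X@[14]: -1[13]-1 -2[12]+1* -4[10]-1
p2 O@[12]: -1[11]-1* -2[10]-1 -4[8]-1
p3 X@[11]: -1[10]-1 -2[9]+1* -4[7]-1
p4 O@[9]: -1[8]-1* -2[7]-1 -4[5]-1
p5 X@[8]: -1[7]-1 -2[6]+1* -4[4]-1
p6 O@[6]: -1[5]-1* -2[4]-1 -4[2]-1
p7 X@[5]: -1[4]-1 -2[3]+1* -4[1]-1
p8 O@[3]: -1[2]-1* -2[1]-1
p9 X@[2]: -1[1]-1 -2[0]+1*
p10 O@[0] terminal -1; root [14] d14
if X skipped the turn, O would face:
~ p1 O@[14]: -1[13]-1 -2[12]+1* -4[10]-1
~ p2 X@[12]: -1[11]-1* -2[10]-1 -4[8]-1
~ p3 O@[11]: -1[10]-1 -2[9]+1* -4[7]-1
~ p4 X@[9]: -1[8]-1* -2[7]-1 -4[5]-1
~ p5 O@[8]: -1[7]-1 -2[6]+1* -4[4]-1
~ p6 X@[6]: -1[5]-1* -2[4]-1 -4[2]-1
~ p7 O@[5]: -1[4]-1 -2[3]+1* -4[1]-1
~ p8 X@[3]: -1[2]-1* -2[1]-1
~ p9 O@[2]: -1[1]-1 -2[0]+1*
~ p10 X@[0] terminal -1; root [14] d14
compare (X): move=+1 vs pass=-1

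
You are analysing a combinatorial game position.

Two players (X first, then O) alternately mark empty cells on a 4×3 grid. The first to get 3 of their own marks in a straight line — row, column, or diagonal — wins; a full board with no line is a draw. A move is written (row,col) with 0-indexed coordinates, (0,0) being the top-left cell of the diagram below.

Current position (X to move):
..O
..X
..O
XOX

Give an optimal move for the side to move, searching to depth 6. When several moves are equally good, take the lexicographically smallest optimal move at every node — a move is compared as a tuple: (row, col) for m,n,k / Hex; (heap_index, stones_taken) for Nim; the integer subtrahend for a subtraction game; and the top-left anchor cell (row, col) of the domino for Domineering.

[..O/..X/..O/XOX] X move#1: (0,0):-1/X.O/..X/..O/XOX, (0,1):-1/.XO/..X/..O/XOX, (1,0):+1/..O/X.X/..O/XOX*, (1,1):+1/..O/.XX/..O/XOX, (2,0):+1/..O/..X/X.O/XOX, (2,1):+1/..O/..X/.XO/XOX
[..O/X.X/..O/XOX] O move#2: (0,0):-1/O.O/X.X/..O/XOX*, (0,1):-1/.OO/X.X/..O/XOX, (1,1):-1/..O/XOX/..O/XOX, (2,0):-1/..O/X.X/O.O/XOX, (2,1):-1/..O/X.X/.OO/XOX
[O.O/X.X/..O/XOX] X move#3: (0,1):-1/OXO/X.X/..O/XOX, (1,1):+1/O.O/XXX/..O/XOX*, (2,0):+1/O.O/X.X/X.O/XOX, (2,1):+1/O.O/X.X/.XO/XOX
[O.O/XXX/..O/XOX] end (terminal -1, O#4); searched ..O/..X/..O/XOX to 6

X's best at [..O/..X/..O/XOX]: (1,0)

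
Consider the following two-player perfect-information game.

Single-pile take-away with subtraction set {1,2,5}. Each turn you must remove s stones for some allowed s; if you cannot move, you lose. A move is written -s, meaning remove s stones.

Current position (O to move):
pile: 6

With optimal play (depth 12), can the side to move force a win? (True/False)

[6] O move#1: -1:-1/5*, -2:-1/4, -5:-1/1
[5] X move#2: -1:-1/4, -2:+1/3*, -5:+1/0
[3] O move#3: -1:-1/2*, -2:-1/1
[2] X move#4: -1:-1/1, -2:+1/0*
[0] end (terminal -1, O#5); searched 6 to 12

O winning at [6]: False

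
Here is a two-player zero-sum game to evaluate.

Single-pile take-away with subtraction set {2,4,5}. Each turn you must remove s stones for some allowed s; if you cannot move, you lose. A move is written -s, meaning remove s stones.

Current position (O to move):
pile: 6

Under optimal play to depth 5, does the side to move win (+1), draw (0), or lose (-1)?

value(6, O) = +1

p1 O@[6]: -2[4]-1 -4[2]-1 -5[1]+1*
p2 X@[1] terminal -1; root [6] d5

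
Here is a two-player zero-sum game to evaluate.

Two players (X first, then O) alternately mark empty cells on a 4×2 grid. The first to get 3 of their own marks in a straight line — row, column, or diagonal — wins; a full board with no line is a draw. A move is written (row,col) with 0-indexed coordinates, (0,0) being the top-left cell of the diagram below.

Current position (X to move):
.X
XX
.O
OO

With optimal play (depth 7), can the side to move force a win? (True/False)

[.X/XX/.O/OO] X move#1: (0,0):+0/XX/XX/.O/OO*, (2,0):+0/.X/XX/XO/OO
[XX/XX/.O/OO] O move#2: (2,0):+0/XX/XX/OO/OO*
[XX/XX/OO/OO] end (terminal +0, X#3); searched .X/XX/.O/OO to 7

X winning at [.X/XX/.O/OO]: False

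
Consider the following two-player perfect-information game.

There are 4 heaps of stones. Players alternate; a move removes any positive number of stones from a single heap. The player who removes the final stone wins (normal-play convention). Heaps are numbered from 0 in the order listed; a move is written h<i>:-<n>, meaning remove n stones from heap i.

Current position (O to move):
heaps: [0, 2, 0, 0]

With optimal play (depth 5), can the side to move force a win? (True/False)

p1 O@[(0,2,0,0)]: h1:-1[(0,1,0,0)]-1 h1:-2[(0,0,0,0)]+1*
p2 X@[(0,0,0,0)] terminal -1; root [(0,2,0,0)] d5

O winning at [(0,2,0,0)]: True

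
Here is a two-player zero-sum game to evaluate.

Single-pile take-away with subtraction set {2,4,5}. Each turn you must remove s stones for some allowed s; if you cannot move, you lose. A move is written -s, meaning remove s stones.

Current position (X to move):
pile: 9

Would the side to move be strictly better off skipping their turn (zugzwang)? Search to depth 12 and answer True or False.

p1 X@[9]: -2[7]+1* -4[5]-1 -5[4]-1
p2 O@[7]: -2[5]-1* -4[3]-1 -5[2]-1
p3 X@[5]: -2[3]-1 -4[1]+1* -5[0]+1
p4 O@[1] terminal -1; root [9] d12
pass branch (O moves first from the same position):
  | p1 O@[9]: -2[7]+1* -4[5]-1 -5[4]-1
  | p2 X@[7]: -2[5]-1* -4[3]-1 -5[2]-1
  | p3 O@[5]: -2[3]-1 -4[1]+1* -5[0]+1
  | p4 X@[1] terminal -1; root [9] d12
X moving scores +1; X passing scores -1

zugzwang(9, X) = False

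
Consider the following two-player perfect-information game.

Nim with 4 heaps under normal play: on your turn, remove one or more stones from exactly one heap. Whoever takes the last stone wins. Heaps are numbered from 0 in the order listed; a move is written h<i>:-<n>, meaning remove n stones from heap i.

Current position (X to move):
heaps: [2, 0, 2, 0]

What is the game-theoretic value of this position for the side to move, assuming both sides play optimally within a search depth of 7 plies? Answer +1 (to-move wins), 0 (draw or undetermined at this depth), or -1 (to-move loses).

[(2,0,2,0)] X move#1: h0:-1:-1/(1,0,2,0)*, h0:-2:-1/(0,0,2,0), h2:-1:-1/(2,0,1,0), h2:-2:-1/(2,0,0,0)
[(1,0,2,0)] O move#2: h0:-1:-1/(0,0,2,0), h2:-1:+1/(1,0,1,0)*, h2:-2:-1/(1,0,0,0)
[(1,0,1,0)] X move#3: h0:-1:-1/(0,0,1,0)*, h2:-1:-1/(1,0,0,0)
[(0,0,1,0)] O move#4: h2:-1:+1/(0,0,0,0)*
[(0,0,0,0)] end (terminal -1, X#5); searched (2,0,2,0) to 7

value((2,0,2,0), X) = -1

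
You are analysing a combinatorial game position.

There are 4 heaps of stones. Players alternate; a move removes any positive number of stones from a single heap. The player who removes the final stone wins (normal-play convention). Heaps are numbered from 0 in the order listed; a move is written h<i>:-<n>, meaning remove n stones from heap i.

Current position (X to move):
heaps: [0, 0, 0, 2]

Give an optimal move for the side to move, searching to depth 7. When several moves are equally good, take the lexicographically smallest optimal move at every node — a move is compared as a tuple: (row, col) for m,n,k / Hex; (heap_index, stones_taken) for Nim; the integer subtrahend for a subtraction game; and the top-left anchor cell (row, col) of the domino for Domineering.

p1 X@[(0,0,0,2)]: h3:-1[(0,0,0,1)]-1 h3:-2[(0,0,0,0)]+1*
p2 O@[(0,0,0,0)] terminal -1; root [(0,0,0,2)] d7

X's best at [(0,0,0,2)]: h3:-2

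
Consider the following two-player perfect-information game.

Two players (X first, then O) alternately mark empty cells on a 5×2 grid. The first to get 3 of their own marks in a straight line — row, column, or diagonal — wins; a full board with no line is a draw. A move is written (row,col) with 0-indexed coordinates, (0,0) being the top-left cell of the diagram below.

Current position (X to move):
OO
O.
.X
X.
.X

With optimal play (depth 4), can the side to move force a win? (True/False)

X winning at [OO/O./.X/X./.X]: True

p1 X@[OO/O./.X/X./.X]: (1,1)[OO/OX/.X/X./.X]-1 (2,0)[OO/O./XX/X./.X]+1* (3,1)[OO/O./.X/XX/.X]+1 (4,0)[OO/O./.X/X./XX]-1
p2 O@[OO/O./XX/X./.X]: (1,1)[OO/OO/XX/X./.X]-1* (3,1)[OO/O./XX/XO/.X]-1 (4,0)[OO/O./XX/X./OX]-1
p3 X@[OO/OO/XX/X./.X]: (3,1)[OO/OO/XX/XX/.X]+1* (4,0)[OO/OO/XX/X./XX]+1
p4 O@[OO/OO/XX/XX/.X] terminal -1; root [OO/O./.X/X./.X] d4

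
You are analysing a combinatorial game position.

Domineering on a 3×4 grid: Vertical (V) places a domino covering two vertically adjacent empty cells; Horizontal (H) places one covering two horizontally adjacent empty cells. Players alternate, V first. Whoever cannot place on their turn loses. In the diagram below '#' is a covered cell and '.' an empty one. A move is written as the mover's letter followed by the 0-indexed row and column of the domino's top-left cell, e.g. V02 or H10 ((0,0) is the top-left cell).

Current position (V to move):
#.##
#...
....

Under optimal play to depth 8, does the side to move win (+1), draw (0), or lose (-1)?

[#.##/#.../....] V move#1: V01:-1/####/##../...., V11:-1/#.##/##../.#.., V12:+1/#.##/#.#./..#.*, V13:-1/#.##/#..#/...#
[#.##/#.#./..#.] H move#2: H20:-1/#.##/#.#./###.*
[#.##/#.#./###.] V move#3: V01:+1/####/###./###.*, V13:+1/#.##/#.##/####
[####/###./###.] end (terminal -1, H#4); searched #.##/#.../.... to 8

value(#.##/#.../...., V) = +1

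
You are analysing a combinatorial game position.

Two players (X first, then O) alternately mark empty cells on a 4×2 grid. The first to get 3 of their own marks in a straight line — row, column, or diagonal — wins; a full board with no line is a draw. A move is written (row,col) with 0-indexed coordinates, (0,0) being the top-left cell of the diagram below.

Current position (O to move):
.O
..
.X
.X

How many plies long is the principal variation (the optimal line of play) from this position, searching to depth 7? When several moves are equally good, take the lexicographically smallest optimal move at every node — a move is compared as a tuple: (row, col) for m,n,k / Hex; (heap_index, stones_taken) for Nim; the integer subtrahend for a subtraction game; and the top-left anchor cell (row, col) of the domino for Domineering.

ply 1, O at .O/../.X/.X | (0,0)=-1→OO/../.X/.X; (1,0)=-1→.O/O./.X/.X; (1,1)=+0→.O/.O/.X/.X*; (2,0)=-1→.O/../OX/.X; (3,0)=-1→.O/../.X/OX
ply 2, X at .O/.O/.X/.X | (0,0)=+0→XO/.O/.X/.X*; (1,0)=+0→.O/XO/.X/.X; (2,0)=+0→.O/.O/XX/.X; (3,0)=+0→.O/.O/.X/XX
ply 3, O at XO/.O/.X/.X | (1,0)=+0→XO/OO/.X/.X*; (2,0)=+0→XO/.O/OX/.X; (3,0)=+0→XO/.O/.X/OX
ply 4, X at XO/OO/.X/.X | (2,0)=+0→XO/OO/XX/.X*; (3,0)=+0→XO/OO/.X/XX
ply 5, O at XO/OO/XX/.X | (3,0)=+0→XO/OO/XX/OX*
ply 6: XO/OO/XX/OX is terminal +0 (X); from .O/../.X/.X depth 7

PV length from [.O/../.X/.X]: 5 plies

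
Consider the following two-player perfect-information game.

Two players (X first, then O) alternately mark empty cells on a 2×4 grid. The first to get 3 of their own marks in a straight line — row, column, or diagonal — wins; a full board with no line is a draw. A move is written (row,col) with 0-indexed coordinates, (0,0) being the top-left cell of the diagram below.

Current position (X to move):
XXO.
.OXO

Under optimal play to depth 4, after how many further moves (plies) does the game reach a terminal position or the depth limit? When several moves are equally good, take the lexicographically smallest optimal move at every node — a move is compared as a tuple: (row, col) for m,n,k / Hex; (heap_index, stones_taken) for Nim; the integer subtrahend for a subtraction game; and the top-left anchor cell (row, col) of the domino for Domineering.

PV length from [XXO./.OXO]: 2 plies

p1 X@[XXO./.OXO]: (0,3)[XXOX/.OXO]+0* (1,0)[XXO./XOXO]+0
p2 O@[XXOX/.OXO]: (1,0)[XXOX/OOXO]+0*
p3 X@[XXOX/OOXO] terminal +0; root [XXO./.OXO] d4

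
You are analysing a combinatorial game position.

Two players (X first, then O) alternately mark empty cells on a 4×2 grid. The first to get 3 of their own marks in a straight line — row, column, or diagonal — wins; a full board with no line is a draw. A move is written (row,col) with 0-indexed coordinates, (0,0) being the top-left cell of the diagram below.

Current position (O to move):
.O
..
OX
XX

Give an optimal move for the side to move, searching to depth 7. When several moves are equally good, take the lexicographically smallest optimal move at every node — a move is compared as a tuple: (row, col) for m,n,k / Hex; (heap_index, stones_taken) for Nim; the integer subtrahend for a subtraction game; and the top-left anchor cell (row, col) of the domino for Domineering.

[.O/../OX/XX] O move#1: (0,0):-1/OO/../OX/XX, (1,0):-1/.O/O./OX/XX, (1,1):+0/.O/.O/OX/XX*
[.O/.O/OX/XX] X move#2: (0,0):+0/XO/.O/OX/XX*, (1,0):+0/.O/XO/OX/XX
[XO/.O/OX/XX] O move#3: (1,0):+0/XO/OO/OX/XX*
[XO/OO/OX/XX] end (terminal +0, X#4); searched .O/../OX/XX to 7

O's best at [.O/../OX/XX]: (1,1)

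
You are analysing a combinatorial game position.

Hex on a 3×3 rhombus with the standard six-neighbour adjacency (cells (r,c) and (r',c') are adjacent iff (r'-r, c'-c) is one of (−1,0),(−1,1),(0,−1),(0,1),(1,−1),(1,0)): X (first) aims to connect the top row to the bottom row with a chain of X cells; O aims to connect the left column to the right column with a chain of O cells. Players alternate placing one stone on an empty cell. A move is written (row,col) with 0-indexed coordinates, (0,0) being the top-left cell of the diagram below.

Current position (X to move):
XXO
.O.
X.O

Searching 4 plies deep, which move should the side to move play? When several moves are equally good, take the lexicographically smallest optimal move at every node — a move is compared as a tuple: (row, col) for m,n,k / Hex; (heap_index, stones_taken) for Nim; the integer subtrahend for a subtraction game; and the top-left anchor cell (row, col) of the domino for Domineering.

p1 X@[XXO/.O./X.O]: (1,0)[XXO/XO./X.O]+1* (1,2)[XXO/.OX/X.O]-1 (2,1)[XXO/.O./XXO]-1
p2 O@[XXO/XO./X.O] terminal -1; root [XXO/.O./X.O] d4

X's best at [XXO/.O./X.O]: (1,0)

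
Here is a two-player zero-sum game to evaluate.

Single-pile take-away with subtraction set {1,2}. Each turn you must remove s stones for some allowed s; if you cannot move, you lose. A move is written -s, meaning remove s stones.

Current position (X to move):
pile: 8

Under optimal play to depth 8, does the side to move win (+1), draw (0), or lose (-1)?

value(8, X) = +1

ply 1, X at 8 | -1=-1→7; -2=+1→6*
ply 2, O at 6 | -1=-1→5*; -2=-1→4
ply 3, X at 5 | -1=-1→4; -2=+1→3*
ply 4, O at 3 | -1=-1→2*; -2=-1→1
ply 5, X at 2 | -1=-1→1; -2=+1→0*
ply 6: 0 is terminal -1 (O); from 8 depth 8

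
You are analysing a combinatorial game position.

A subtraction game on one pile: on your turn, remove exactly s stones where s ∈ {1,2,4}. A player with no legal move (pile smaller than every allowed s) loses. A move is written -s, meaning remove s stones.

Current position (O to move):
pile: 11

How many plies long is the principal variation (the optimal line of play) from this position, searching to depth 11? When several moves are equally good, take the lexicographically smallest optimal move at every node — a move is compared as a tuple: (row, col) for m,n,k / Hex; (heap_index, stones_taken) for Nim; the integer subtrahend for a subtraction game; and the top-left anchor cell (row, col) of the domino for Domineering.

PV length from [11]: 7 plies

p1 O@[11]: -1[10]-1 -2[9]+1* -4[7]-1
p2 X@[9]: -1[8]-1* -2[7]-1 -4[5]-1
p3 O@[8]: -1[7]-1 -2[6]+1* -4[4]-1
p4 X@[6]: -1[5]-1* -2[4]-1 -4[2]-1
p5 O@[5]: -1[4]-1 -2[3]+1* -4[1]-1
p6 X@[3]: -1[2]-1* -2[1]-1
p7 O@[2]: -1[1]-1 -2[0]+1*
p8 X@[0] terminal -1; root [11] d11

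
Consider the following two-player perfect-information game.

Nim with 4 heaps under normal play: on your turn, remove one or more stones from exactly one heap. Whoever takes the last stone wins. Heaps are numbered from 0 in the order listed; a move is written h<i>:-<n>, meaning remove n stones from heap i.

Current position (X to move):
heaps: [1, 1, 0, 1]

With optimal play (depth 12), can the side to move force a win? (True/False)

ply 1, X at (1,1,0,1) | h0:-1=+1→(0,1,0,1)*; h1:-1=+1→(1,0,0,1); h3:-1=+1→(1,1,0,0)
ply 2, O at (0,1,0,1) | h1:-1=-1→(0,0,0,1)*; h3:-1=-1→(0,1,0,0)
ply 3, X at (0,0,0,1) | h3:-1=+1→(0,0,0,0)*
ply 4: (0,0,0,0) is terminal -1 (O); from (1,1,0,1) depth 12

X winning at [(1,1,0,1)]: True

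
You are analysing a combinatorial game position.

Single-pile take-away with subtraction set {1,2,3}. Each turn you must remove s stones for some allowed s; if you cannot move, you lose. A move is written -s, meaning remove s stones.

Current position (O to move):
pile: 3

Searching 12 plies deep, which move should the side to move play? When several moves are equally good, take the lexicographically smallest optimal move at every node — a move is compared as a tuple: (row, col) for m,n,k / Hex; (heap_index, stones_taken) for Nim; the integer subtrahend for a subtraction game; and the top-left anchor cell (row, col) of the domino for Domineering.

ply 1, O at 3 | -1=-1→2; -2=-1→1; -3=+1→0*
ply 2: 0 is terminal -1 (X); from 3 depth 12

O's best at [3]: -3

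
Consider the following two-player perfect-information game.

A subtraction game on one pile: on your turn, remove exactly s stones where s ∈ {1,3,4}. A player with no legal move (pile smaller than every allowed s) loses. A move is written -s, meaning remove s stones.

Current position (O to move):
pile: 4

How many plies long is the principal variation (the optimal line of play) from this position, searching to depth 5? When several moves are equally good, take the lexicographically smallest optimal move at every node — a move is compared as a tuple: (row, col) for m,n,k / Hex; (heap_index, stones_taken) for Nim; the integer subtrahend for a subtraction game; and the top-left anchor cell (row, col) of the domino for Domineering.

ply 1, O at 4 | -1=-1→3; -3=-1→1; -4=+1→0*
ply 2: 0 is terminal -1 (X); from 4 depth 5

PV length from [4]: 1 ply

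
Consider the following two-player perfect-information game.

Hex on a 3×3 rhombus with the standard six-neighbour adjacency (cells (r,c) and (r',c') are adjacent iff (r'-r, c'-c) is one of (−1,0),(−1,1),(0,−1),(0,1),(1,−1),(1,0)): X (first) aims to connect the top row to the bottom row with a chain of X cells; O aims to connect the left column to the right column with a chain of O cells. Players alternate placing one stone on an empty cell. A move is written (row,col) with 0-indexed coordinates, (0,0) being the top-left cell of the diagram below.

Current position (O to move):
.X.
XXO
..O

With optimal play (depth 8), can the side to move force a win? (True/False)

ply 1, O at .X./XXO/..O | (0,0)=-1→OX./XXO/..O*; (0,2)=-1→.XO/XXO/..O; (2,0)=-1→.X./XXO/O.O; (2,1)=-1→.X./XXO/.OO
ply 2, X at OX./XXO/..O | (0,2)=+1→OXX/XXO/..O*; (2,0)=+1→OX./XXO/X.O; (2,1)=+1→OX./XXO/.XO
ply 3, O at OXX/XXO/..O | (2,0)=-1→OXX/XXO/O.O*; (2,1)=-1→OXX/XXO/.OO
ply 4, X at OXX/XXO/O.O | (2,1)=+1→OXX/XXO/OXO*
ply 5: OXX/XXO/OXO is terminal -1 (O); from .X./XXO/..O depth 8

O winning at [.X./XXO/..O]: False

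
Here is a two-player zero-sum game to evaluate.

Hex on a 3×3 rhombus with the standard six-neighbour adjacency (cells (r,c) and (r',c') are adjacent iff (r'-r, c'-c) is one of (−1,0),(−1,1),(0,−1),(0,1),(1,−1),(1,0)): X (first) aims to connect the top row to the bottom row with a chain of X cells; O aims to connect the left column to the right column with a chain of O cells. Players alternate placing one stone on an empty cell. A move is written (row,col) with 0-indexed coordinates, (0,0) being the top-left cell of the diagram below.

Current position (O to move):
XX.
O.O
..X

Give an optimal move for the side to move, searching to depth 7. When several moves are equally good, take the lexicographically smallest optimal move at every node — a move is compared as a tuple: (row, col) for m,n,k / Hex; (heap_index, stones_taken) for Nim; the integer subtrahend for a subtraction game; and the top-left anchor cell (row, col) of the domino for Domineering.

O's best at [XX./O.O/..X]: (1,1)

p1 O@[XX./O.O/..X]: (0,2)[XXO/O.O/..X]-1 (1,1)[XX./OOO/..X]+1* (2,0)[XX./O.O/O.X]+1 (2,1)[XX./O.O/.OX]+1
p2 X@[XX./OOO/..X] terminal -1; root [XX./O.O/..X] d7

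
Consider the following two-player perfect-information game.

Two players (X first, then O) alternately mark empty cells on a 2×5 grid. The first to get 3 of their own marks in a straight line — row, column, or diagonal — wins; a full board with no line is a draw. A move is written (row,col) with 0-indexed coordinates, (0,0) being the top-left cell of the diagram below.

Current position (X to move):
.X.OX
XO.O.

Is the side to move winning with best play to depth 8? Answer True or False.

p1 X@[.X.OX/XO.O.]: (0,0)[XX.OX/XO.O.]-1 (0,2)[.XXOX/XO.O.]-1 (1,2)[.X.OX/XOXO.]+0* (1,4)[.X.OX/XO.OX]-1
p2 O@[.X.OX/XOXO.]: (0,0)[OX.OX/XOXO.]+0* (0,2)[.XOOX/XOXO.]+0 (1,4)[.X.OX/XOXOO]+0
p3 X@[OX.OX/XOXO.]: (0,2)[OXXOX/XOXO.]+0* (1,4)[OX.OX/XOXOX]+0
p4 O@[OXXOX/XOXO.]: (1,4)[OXXOX/XOXOO]+0*
p5 X@[OXXOX/XOXOO] terminal +0; root [.X.OX/XO.O.] d8

X winning at [.X.OX/XO.O.]: False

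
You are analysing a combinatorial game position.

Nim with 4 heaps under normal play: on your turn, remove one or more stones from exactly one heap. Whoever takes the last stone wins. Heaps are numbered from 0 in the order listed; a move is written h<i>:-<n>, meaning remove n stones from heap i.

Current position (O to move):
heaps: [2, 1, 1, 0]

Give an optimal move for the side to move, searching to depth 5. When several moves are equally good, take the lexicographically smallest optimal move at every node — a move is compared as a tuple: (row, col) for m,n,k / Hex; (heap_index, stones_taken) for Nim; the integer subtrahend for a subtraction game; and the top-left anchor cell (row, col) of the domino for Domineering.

O's best at [(2,1,1,0)]: h0:-2

[(2,1,1,0)] O move#1: h0:-1:-1/(1,1,1,0), h0:-2:+1/(0,1,1,0)*, h1:-1:-1/(2,0,1,0), h2:-1:-1/(2,1,0,0)
[(0,1,1,0)] X move#2: h1:-1:-1/(0,0,1,0)*, h2:-1:-1/(0,1,0,0)
[(0,0,1,0)] O move#3: h2:-1:+1/(0,0,0,0)*
[(0,0,0,0)] end (terminal -1, X#4); searched (2,1,1,0) to 5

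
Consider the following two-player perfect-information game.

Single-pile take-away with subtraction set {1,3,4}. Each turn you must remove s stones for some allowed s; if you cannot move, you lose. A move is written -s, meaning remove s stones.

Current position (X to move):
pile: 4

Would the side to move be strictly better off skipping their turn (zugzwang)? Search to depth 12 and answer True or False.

ply 1, X at 4 | -1=-1→3; -3=-1→1; -4=+1→0*
ply 2: 0 is terminal -1 (O); from 4 depth 12
if X skipped the turn, O would face:
~ ply 1, O at 4 | -1=-1→3; -3=-1→1; -4=+1→0*
~ ply 2: 0 is terminal -1 (X); from 4 depth 12
compare (X): move=+1 vs pass=-1

zugzwang(4, X) = False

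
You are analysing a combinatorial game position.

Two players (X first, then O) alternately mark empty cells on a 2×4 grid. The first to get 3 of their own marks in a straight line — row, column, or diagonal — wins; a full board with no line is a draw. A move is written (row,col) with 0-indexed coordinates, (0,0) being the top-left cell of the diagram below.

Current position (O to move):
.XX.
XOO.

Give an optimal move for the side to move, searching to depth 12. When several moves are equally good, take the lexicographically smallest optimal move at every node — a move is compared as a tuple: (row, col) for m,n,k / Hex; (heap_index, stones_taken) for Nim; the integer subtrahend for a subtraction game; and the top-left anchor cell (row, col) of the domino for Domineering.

O's best at [.XX./XOO.]: (1,3)

[.XX./XOO.] O move#1: (0,0):-1/OXX./XOO., (0,3):-1/.XXO/XOO., (1,3):+1/.XX./XOOO*
[.XX./XOOO] end (terminal -1, X#2); searched .XX./XOO. to 12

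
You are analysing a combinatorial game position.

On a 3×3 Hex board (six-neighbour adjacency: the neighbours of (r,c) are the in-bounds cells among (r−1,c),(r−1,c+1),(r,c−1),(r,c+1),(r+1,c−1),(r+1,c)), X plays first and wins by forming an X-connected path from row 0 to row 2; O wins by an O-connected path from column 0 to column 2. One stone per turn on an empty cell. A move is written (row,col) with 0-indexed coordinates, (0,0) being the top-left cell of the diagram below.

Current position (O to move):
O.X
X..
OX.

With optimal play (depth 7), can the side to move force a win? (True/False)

O winning at [O.X/X../OX.]: False

[O.X/X../OX.] O move#1: (0,1):-1/OOX/X../OX.*, (1,1):-1/O.X/XO./OX., (1,2):-1/O.X/X.O/OX., (2,2):-1/O.X/X../OXO
[OOX/X../OX.] X move#2: (1,1):+1/OOX/XX./OX.*, (1,2):+1/OOX/X.X/OX., (2,2):+1/OOX/X../OXX
[OOX/XX./OX.] end (terminal -1, O#3); searched O.X/X../OX. to 7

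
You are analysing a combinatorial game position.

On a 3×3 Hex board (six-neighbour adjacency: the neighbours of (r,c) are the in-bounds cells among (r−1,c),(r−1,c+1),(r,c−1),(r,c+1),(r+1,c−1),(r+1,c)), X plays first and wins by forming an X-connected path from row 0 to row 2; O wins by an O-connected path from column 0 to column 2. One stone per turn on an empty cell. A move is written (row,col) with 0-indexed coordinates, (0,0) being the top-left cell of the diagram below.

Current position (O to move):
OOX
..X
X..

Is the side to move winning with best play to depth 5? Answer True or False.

O winning at [OOX/..X/X..]: False

ply 1, O at OOX/..X/X.. | (1,0)=-1→OOX/O.X/X..*; (1,1)=-1→OOX/.OX/X..; (2,1)=-1→OOX/..X/XO.; (2,2)=-1→OOX/..X/X.O
ply 2, X at OOX/O.X/X.. | (1,1)=+1→OOX/OXX/X..*; (2,1)=+1→OOX/O.X/XX.; (2,2)=+1→OOX/O.X/X.X
ply 3: OOX/OXX/X.. is terminal -1 (O); from OOX/..X/X.. depth 5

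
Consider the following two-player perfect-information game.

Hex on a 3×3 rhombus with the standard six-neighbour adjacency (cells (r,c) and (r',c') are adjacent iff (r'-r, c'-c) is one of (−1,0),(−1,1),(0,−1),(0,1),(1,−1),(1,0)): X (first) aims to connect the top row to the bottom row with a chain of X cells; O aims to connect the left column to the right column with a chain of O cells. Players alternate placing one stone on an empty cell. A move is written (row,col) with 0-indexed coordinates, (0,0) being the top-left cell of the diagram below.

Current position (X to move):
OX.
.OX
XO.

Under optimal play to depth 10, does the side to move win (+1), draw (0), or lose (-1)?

value(OX./.OX/XO., X) = +1

[OX./.OX/XO.] X move#1: (0,2):+1/OXX/.OX/XO.*, (1,0):+1/OX./XOX/XO., (2,2):+1/OX./.OX/XOX
[OXX/.OX/XO.] O move#2: (1,0):-1/OXX/OOX/XO.*, (2,2):-1/OXX/.OX/XOO
[OXX/OOX/XO.] X move#3: (2,2):+1/OXX/OOX/XOX*
[OXX/OOX/XOX] end (terminal -1, O#4); searched OX./.OX/XO. to 10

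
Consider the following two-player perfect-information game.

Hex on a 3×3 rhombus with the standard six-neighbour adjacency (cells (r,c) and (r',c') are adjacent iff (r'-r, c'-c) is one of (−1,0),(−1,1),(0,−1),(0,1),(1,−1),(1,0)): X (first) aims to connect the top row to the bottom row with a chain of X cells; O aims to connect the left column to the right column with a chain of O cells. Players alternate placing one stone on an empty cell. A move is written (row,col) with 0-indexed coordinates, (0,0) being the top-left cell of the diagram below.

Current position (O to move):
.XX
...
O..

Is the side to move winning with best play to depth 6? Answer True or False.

[.XX/.../O..] O move#1: (0,0):-1/OXX/.../O.., (1,0):-1/.XX/O../O.., (1,1):-1/.XX/.O./O.., (1,2):+1/.XX/..O/O..*, (2,1):+1/.XX/.../OO., (2,2):-1/.XX/.../O.O
[.XX/..O/O..] X move#2: (0,0):-1/XXX/..O/O..*, (1,0):-1/.XX/X.O/O.., (1,1):-1/.XX/.XO/O.., (2,1):-1/.XX/..O/OX., (2,2):-1/.XX/..O/O.X
[XXX/..O/O..] O move#3: (1,0):+1/XXX/O.O/O..*, (1,1):+1/XXX/.OO/O.., (2,1):+1/XXX/..O/OO., (2,2):+1/XXX/..O/O.O
[XXX/O.O/O..] X move#4: (1,1):-1/XXX/OXO/O..*, (2,1):-1/XXX/O.O/OX., (2,2):-1/XXX/O.O/O.X
[XXX/OXO/O..] O move#5: (2,1):+1/XXX/OXO/OO.*, (2,2):-1/XXX/OXO/O.O
[XXX/OXO/OO.] end (terminal -1, X#6); searched .XX/.../O.. to 6

O winning at [.XX/.../O..]: True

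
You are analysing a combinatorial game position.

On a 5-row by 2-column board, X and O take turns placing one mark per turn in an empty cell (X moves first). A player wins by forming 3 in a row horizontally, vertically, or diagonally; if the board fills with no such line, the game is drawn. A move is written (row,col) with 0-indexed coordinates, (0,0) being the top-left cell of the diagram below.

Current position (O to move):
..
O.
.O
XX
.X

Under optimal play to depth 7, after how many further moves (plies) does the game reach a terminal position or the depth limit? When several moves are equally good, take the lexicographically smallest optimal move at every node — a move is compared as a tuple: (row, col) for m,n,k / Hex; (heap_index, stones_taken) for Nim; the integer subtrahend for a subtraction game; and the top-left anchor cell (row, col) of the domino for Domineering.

PV length from [../O./.O/XX/.X]: 5 plies

p1 O@[../O./.O/XX/.X]: (0,0)[O./O./.O/XX/.X]+0* (0,1)[.O/O./.O/XX/.X]+0 (1,1)[../OO/.O/XX/.X]+0 (2,0)[../O./OO/XX/.X]+0 (4,0)[../O./.O/XX/OX]+0
p2 X@[O./O./.O/XX/.X]: (0,1)[OX/O./.O/XX/.X]-1 (1,1)[O./OX/.O/XX/.X]-1 (2,0)[O./O./XO/XX/.X]+0* (4,0)[O./O./.O/XX/XX]-1
p3 O@[O./O./XO/XX/.X]: (0,1)[OO/O./XO/XX/.X]-1 (1,1)[O./OO/XO/XX/.X]-1 (4,0)[O./O./XO/XX/OX]+0*
p4 X@[O./O./XO/XX/OX]: (0,1)[OX/O./XO/XX/OX]+0* (1,1)[O./OX/XO/XX/OX]+0
p5 O@[OX/O./XO/XX/OX]: (1,1)[OX/OO/XO/XX/OX]+0*
p6 X@[OX/OO/XO/XX/OX] terminal +0; root [../O./.O/XX/.X] d7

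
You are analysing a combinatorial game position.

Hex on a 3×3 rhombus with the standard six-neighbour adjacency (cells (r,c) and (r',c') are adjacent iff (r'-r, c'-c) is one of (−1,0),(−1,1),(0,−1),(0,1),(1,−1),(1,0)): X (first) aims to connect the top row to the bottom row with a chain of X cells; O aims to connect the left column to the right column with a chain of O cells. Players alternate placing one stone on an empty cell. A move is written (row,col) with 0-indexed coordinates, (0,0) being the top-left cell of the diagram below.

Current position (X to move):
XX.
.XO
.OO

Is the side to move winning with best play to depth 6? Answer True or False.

p1 X@[XX./.XO/.OO]: (0,2)[XXX/.XO/.OO]-1 (1,0)[XX./XXO/.OO]-1 (2,0)[XX./.XO/XOO]+1*
p2 O@[XX./.XO/XOO] terminal -1; root [XX./.XO/.OO] d6

X winning at [XX./.XO/.OO]: True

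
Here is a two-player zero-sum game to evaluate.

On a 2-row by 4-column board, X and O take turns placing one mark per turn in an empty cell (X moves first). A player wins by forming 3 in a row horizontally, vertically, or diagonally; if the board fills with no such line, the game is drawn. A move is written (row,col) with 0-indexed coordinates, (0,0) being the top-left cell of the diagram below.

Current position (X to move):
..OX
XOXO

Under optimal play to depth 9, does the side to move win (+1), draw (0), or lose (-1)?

value(..OX/XOXO, X) = 0

p1 X@[..OX/XOXO]: (0,0)[X.OX/XOXO]+0* (0,1)[.XOX/XOXO]+0
p2 O@[X.OX/XOXO]: (0,1)[XOOX/XOXO]+0*
p3 X@[XOOX/XOXO] terminal +0; root [..OX/XOXO] d9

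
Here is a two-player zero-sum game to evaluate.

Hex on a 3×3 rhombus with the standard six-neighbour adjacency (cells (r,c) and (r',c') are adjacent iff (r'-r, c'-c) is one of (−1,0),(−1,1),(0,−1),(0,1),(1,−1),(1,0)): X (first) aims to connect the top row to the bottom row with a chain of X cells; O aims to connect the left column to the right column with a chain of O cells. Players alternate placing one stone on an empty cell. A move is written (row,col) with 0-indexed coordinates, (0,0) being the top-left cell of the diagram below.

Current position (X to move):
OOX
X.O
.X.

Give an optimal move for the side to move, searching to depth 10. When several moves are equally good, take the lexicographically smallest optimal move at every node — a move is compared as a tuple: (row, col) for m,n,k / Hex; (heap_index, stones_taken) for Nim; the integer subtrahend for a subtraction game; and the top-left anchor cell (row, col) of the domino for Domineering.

X's best at [OOX/X.O/.X.]: (1,1)

p1 X@[OOX/X.O/.X.]: (1,1)[OOX/XXO/.X.]+1* (2,0)[OOX/X.O/XX.]-1 (2,2)[OOX/X.O/.XX]-1
p2 O@[OOX/XXO/.X.] terminal -1; root [OOX/X.O/.X.] d10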